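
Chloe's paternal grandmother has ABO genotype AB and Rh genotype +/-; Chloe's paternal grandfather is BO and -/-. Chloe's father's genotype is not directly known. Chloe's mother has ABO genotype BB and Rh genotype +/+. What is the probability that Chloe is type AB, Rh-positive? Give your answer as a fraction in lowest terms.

Chloe's father's ABO genotype from AB × BO: 1/4 AB, 1/4 AO, 1/4 BB, 1/4 BO.
Crossing each possibility with the mother BB and summing P(type AB): 1/4·1/2 + 1/4·1/2 + 1/4·0 + 1/4·0 = 1/4.
Similarly for Rh via the father's Rh distribution: P(Rh+) = 1.
Independent loci: 1/4 × 1 = 1/4.

1/4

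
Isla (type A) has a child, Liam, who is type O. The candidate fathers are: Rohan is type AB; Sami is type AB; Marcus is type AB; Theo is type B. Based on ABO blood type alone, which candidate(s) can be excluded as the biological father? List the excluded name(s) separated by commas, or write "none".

A candidate is excluded only if no genotype consistent with his phenotype could produce a type O child with a type A mother.
Rohan (type AB): no genotype consistent with that phenotype can produce a type-O child with a type-A mother.
Sami (type AB): no genotype consistent with that phenotype can produce a type-O child with a type-A mother.
Marcus (type AB): no genotype consistent with that phenotype can produce a type-O child with a type-A mother.

Rohan, Sami, Marcus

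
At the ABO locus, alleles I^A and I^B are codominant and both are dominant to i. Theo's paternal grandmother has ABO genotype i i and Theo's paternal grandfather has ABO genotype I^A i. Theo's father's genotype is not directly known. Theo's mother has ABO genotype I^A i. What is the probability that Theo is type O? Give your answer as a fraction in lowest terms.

3/8

Theo's father's ABO genotype from i i × I^A i: 1/2 I^A i, 1/2 i i.
Crossing each possibility with the mother I^A i and summing P(type O): 1/2·1/4 + 1/2·1/2 = 3/8.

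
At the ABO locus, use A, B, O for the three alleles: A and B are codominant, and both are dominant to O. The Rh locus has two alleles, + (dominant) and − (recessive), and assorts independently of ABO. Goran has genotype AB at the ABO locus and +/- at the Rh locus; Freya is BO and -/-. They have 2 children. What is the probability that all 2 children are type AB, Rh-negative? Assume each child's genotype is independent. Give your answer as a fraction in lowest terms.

1/64

ABO cross AB × BO → 1/4 A, 1/2 B, 1/4 AB.
Rh cross +/- × -/- → 1/2 Rh+, 1/2 Rh-; so P(type AB, Rh-negative) = 1/4 × 1/2 = 1/8 per child.
All 2 independent: (1/8)^2 = 1/64.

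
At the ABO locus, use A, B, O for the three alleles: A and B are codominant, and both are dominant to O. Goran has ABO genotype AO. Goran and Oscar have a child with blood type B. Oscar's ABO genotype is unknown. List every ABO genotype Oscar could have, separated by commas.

For each candidate genotype of Oscar, check whether crossing it with AO can produce every observed child phenotype.
  AA → possible child types {A} ✗
  AB → possible child types {A, B, AB} ✓
  AO → possible child types {O, A} ✗
  BB → possible child types {B, AB} ✓
  BO → possible child types {O, A, B, AB} ✓
  OO → possible child types {O, A} ✗

AB, BB, BO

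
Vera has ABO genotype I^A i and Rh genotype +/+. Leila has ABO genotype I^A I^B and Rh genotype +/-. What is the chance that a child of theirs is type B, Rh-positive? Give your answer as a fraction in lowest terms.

1/4

ABO cross I^A i × I^A I^B → offspring phenotypes: 1/2 A, 1/4 B, 1/4 AB.
Rh cross +/+ × +/- → 1 Rh+.
Independent loci: P(type B, Rh-positive) = 1/4 × 1 = 1/4.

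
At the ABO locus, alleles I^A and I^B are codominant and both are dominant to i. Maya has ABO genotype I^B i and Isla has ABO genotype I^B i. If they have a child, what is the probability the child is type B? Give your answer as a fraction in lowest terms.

3/4

ABO cross I^B i × I^B i → offspring phenotypes: 1/4 O, 3/4 B.
So P(type B) = 3/4.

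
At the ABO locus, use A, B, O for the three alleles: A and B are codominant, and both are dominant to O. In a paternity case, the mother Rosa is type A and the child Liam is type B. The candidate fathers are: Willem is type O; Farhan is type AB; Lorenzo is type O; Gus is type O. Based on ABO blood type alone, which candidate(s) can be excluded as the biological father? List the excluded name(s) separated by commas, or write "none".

A candidate is excluded only if no genotype consistent with his phenotype could produce a type B child with a type A mother.
Willem (type O): no genotype consistent with that phenotype can produce a type-B child with a type-A mother.
Lorenzo (type O): no genotype consistent with that phenotype can produce a type-B child with a type-A mother.
Gus (type O): no genotype consistent with that phenotype can produce a type-B child with a type-A mother.

Willem, Lorenzo, Gus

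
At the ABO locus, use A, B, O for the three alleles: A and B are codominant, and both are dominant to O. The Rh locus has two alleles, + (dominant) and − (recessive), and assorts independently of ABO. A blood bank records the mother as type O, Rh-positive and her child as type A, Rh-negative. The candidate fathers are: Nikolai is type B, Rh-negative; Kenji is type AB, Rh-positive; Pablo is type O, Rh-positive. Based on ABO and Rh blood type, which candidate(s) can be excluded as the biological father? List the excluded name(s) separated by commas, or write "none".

Nikolai, Pablo

A candidate is excluded only if no genotype consistent with his phenotype could produce a type A, Rh-negative child with a type O, Rh-positive mother.
Nikolai (type B, Rh-): no genotype consistent with that phenotype can produce a type-A Rh- child with a type-O mother.
Pablo (type O, Rh+): no genotype consistent with that phenotype can produce a type-A Rh- child with a type-O mother.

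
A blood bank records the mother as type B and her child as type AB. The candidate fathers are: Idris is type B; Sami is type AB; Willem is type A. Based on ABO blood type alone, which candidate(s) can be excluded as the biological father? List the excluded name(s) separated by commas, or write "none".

A candidate is excluded only if no genotype consistent with his phenotype could produce a type AB child with a type B mother.
Idris (type B): no genotype consistent with that phenotype can produce a type-AB child with a type-B mother.

Idris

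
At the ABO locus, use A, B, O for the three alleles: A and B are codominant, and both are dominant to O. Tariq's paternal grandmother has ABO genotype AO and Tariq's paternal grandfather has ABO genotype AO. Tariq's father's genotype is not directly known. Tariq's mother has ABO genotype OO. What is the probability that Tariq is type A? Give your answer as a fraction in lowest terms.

1/2

Tariq's father's ABO genotype from AO × AO: 1/4 AA, 1/2 AO, 1/4 OO.
Crossing each possibility with the mother OO and summing P(type A): 1/4·1 + 1/2·1/2 + 1/4·0 = 1/2.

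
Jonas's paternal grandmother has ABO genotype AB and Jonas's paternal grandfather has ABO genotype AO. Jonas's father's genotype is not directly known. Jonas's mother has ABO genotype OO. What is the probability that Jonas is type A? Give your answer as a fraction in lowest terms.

1/2

Jonas's father's ABO genotype from AB × AO: 1/4 AA, 1/4 AB, 1/4 AO, 1/4 BO.
Crossing each possibility with the mother OO and summing P(type A): 1/4·1 + 1/4·1/2 + 1/4·1/2 + 1/4·0 = 1/2.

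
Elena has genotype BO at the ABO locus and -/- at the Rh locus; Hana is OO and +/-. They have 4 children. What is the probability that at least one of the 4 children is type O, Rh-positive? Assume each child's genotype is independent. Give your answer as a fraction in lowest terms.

ABO cross BO × OO → 1/2 O, 1/2 B.
Rh cross -/- × +/- → 1/2 Rh+, 1/2 Rh-; so P(type O, Rh-positive) = 1/2 × 1/2 = 1/4 per child.
P(none) = (3/4)^4 = 81/256; P(at least one) = 1 − 81/256 = 175/256.

175/256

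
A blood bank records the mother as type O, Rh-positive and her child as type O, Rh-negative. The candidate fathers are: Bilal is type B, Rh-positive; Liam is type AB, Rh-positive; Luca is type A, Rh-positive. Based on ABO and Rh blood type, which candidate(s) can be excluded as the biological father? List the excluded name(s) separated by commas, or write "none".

A candidate is excluded only if no genotype consistent with his phenotype could produce a type O, Rh-negative child with a type O, Rh-positive mother.
Liam (type AB, Rh+): no genotype consistent with that phenotype can produce a type-O Rh- child with a type-O mother.

Liam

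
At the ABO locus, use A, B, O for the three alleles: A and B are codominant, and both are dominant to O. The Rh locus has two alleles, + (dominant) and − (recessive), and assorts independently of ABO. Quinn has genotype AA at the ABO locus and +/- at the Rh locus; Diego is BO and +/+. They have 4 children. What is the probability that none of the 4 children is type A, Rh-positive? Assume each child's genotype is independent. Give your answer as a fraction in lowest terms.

1/16

ABO cross AA × BO → 1/2 A, 1/2 AB.
Rh cross +/- × +/+ → 1 Rh+; so P(type A, Rh-positive) = 1/2 × 1 = 1/2 per child.
P(not type A, Rh-positive) = 1/2 for one child; (1/2)^4 = 1/16.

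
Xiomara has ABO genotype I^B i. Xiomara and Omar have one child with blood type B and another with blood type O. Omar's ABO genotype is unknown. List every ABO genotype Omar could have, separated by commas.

I^A i, I^B i, i i

For each candidate genotype of Omar, check whether crossing it with I^B i can produce every observed child phenotype.
  I^A I^A → possible child types {A, AB} ✗
  I^A I^B → possible child types {A, B, AB} ✗
  I^A i → possible child types {O, A, B, AB} ✓
  I^B I^B → possible child types {B} ✗
  I^B i → possible child types {O, B} ✓
  i i → possible child types {O, B} ✓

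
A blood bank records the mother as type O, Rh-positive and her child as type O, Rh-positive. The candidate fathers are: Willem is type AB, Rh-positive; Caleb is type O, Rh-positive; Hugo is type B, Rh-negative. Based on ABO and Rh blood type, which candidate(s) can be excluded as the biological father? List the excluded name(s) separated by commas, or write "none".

Willem

A candidate is excluded only if no genotype consistent with his phenotype could produce a type O, Rh-positive child with a type O, Rh-positive mother.
Willem (type AB, Rh+): no genotype consistent with that phenotype can produce a type-O Rh+ child with a type-O mother.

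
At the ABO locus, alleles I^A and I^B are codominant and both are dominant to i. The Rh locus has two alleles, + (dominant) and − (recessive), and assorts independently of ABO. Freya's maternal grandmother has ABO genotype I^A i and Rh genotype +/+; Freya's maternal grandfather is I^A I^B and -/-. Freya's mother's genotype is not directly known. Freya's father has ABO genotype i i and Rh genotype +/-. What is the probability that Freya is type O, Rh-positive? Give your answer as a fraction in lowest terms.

3/16

Freya's mother's ABO genotype from I^A i × I^A I^B: 1/4 I^A I^A, 1/4 I^A I^B, 1/4 I^A i, 1/4 I^B i.
Crossing each possibility with the father i i and summing P(type O): 1/4·0 + 1/4·0 + 1/4·1/2 + 1/4·1/2 = 1/4.
Similarly for Rh via the mother's Rh distribution: P(Rh+) = 3/4.
Independent loci: 1/4 × 3/4 = 3/16.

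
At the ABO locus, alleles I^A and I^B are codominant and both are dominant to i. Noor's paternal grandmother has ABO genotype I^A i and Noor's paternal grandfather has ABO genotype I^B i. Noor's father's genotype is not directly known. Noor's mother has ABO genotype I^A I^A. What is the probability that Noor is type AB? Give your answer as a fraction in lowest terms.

1/4

Noor's father's ABO genotype from I^A i × I^B i: 1/4 I^A I^B, 1/4 I^A i, 1/4 I^B i, 1/4 i i.
Crossing each possibility with the mother I^A I^A and summing P(type AB): 1/4·1/2 + 1/4·0 + 1/4·1/2 + 1/4·0 = 1/4.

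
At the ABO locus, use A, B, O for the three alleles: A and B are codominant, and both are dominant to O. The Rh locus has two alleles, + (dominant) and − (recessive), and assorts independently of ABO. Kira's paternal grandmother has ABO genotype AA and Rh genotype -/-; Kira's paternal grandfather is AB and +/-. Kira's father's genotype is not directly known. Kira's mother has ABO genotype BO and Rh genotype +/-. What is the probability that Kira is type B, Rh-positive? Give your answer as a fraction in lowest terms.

Kira's father's ABO genotype from AA × AB: 1/2 AA, 1/2 AB.
Crossing each possibility with the mother BO and summing P(type B): 1/2·0 + 1/2·1/2 = 1/4.
Similarly for Rh via the father's Rh distribution: P(Rh+) = 5/8.
Independent loci: 1/4 × 5/8 = 5/32.

5/32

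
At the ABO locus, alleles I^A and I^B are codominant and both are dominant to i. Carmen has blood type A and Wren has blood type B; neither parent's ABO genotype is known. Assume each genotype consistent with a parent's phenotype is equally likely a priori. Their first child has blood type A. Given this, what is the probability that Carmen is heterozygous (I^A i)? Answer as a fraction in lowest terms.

1/3

Possible genotypes: Carmen ∈ {I^A I^A, I^A i}; Wren ∈ {I^B I^B, I^B i}.
Weight each parental genotype pair by prior × P(type-A child):
  I^A I^A × I^B i: posterior weight 2/3.
  I^A i × I^B i: posterior weight 1/3.
Sum the posterior weight over pairs where Carmen is I^A i: 1/3.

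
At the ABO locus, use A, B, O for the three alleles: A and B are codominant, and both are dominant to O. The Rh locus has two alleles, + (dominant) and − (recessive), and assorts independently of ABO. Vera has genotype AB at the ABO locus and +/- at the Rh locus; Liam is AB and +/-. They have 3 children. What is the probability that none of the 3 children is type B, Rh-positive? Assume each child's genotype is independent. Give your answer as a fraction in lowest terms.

ABO cross AB × AB → 1/4 A, 1/4 B, 1/2 AB.
Rh cross +/- × +/- → 3/4 Rh+, 1/4 Rh-; so P(type B, Rh-positive) = 1/4 × 3/4 = 3/16 per child.
P(not type B, Rh-positive) = 13/16 for one child; (13/16)^3 = 2197/4096.

2197/4096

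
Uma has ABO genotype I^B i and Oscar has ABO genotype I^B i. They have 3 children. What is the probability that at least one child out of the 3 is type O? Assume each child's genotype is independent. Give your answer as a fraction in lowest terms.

ABO cross I^B i × I^B i → 1/4 O, 3/4 B.
So P(type O) = 1/4 per child.
P(none) = (3/4)^3 = 27/64; P(at least one) = 1 − 27/64 = 37/64.

37/64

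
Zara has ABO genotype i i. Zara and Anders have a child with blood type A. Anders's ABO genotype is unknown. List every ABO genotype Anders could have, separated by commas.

I^A I^A, I^A I^B, I^A i

For each candidate genotype of Anders, check whether crossing it with i i can produce every observed child phenotype.
  I^A I^A → possible child types {A} ✓
  I^A I^B → possible child types {A, B} ✓
  I^A i → possible child types {O, A} ✓
  I^B I^B → possible child types {B} ✗
  I^B i → possible child types {O, B} ✗
  i i → possible child types {O} ✗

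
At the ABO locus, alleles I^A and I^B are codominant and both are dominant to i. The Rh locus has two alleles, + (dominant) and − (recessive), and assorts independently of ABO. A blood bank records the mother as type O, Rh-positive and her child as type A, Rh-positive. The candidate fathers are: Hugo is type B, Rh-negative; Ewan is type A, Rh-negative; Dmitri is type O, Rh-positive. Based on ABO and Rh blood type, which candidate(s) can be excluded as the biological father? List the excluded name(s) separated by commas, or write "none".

Hugo, Dmitri

A candidate is excluded only if no genotype consistent with his phenotype could produce a type A, Rh-positive child with a type O, Rh-positive mother.
Hugo (type B, Rh-): no genotype consistent with that phenotype can produce a type-A Rh+ child with a type-O mother.
Dmitri (type O, Rh+): no genotype consistent with that phenotype can produce a type-A Rh+ child with a type-O mother.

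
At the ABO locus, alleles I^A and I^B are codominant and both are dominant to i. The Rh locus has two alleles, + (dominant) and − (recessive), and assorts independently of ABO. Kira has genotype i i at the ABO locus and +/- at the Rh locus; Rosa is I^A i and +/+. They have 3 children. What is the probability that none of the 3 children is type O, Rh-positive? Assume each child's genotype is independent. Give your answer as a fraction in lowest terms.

1/8

ABO cross i i × I^A i → 1/2 O, 1/2 A.
Rh cross +/- × +/+ → 1 Rh+; so P(type O, Rh-positive) = 1/2 × 1 = 1/2 per child.
P(not type O, Rh-positive) = 1/2 for one child; (1/2)^3 = 1/8.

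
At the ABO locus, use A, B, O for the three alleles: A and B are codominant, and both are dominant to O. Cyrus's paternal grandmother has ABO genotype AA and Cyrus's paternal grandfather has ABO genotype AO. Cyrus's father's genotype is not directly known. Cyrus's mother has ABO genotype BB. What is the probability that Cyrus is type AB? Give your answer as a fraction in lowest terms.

3/4

Cyrus's father's ABO genotype from AA × AO: 1/2 AA, 1/2 AO.
Crossing each possibility with the mother BB and summing P(type AB): 1/2·1 + 1/2·1/2 = 3/4.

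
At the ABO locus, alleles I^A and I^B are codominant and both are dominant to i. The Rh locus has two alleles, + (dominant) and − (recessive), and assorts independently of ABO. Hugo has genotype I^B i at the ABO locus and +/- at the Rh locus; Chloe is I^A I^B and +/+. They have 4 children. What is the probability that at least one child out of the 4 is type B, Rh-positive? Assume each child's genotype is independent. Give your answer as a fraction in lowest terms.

ABO cross I^B i × I^A I^B → 1/4 A, 1/2 B, 1/4 AB.
Rh cross +/- × +/+ → 1 Rh+; so P(type B, Rh-positive) = 1/2 × 1 = 1/2 per child.
P(none) = (1/2)^4 = 1/16; P(at least one) = 1 − 1/16 = 15/16.

15/16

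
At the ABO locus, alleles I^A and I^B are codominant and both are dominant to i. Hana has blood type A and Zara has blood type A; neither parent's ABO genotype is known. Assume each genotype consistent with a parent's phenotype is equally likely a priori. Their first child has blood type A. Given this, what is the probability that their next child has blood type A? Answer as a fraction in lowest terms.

19/20

Possible genotypes: Hana ∈ {I^A I^A, I^A i}; Zara ∈ {I^A I^A, I^A i}.
Weight each parental genotype pair by prior × P(type-A child):
  I^A I^A × I^A I^A: posterior weight 4/15; P(next child type A) = 1.
  I^A I^A × I^A i: posterior weight 4/15; P(next child type A) = 1.
  I^A i × I^A I^A: posterior weight 4/15; P(next child type A) = 1.
  I^A i × I^A i: posterior weight 1/5; P(next child type A) = 3/4.
Weighted sum = 19/20.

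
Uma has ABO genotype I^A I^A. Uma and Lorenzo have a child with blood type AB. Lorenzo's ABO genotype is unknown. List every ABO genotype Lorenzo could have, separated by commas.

For each candidate genotype of Lorenzo, check whether crossing it with I^A I^A can produce every observed child phenotype.
  I^A I^A → possible child types {A} ✗
  I^A I^B → possible child types {A, AB} ✓
  I^A i → possible child types {A} ✗
  I^B I^B → possible child types {AB} ✓
  I^B i → possible child types {A, AB} ✓
  i i → possible child types {A} ✗

I^A I^B, I^B I^B, I^B i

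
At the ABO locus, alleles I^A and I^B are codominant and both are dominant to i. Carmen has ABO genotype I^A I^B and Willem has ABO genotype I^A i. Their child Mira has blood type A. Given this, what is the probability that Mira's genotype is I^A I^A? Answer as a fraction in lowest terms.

1/2

Cross I^A I^B × I^A i → 1/4 I^A I^A, 1/4 I^A I^B, 1/4 I^A i, 1/4 I^B i.
Type-A genotypes among offspring: I^A I^A (1/4), I^A i (1/4); total 1/2.
P(I^A I^A | type A) = (1/4) / (1/2) = 1/2.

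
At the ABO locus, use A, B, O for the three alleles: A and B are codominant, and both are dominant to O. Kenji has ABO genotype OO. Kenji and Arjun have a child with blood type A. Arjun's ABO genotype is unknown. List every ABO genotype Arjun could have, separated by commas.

For each candidate genotype of Arjun, check whether crossing it with OO can produce every observed child phenotype.
  AA → possible child types {A} ✓
  AB → possible child types {A, B} ✓
  AO → possible child types {O, A} ✓
  BB → possible child types {B} ✗
  BO → possible child types {O, B} ✗
  OO → possible child types {O} ✗

AA, AB, AO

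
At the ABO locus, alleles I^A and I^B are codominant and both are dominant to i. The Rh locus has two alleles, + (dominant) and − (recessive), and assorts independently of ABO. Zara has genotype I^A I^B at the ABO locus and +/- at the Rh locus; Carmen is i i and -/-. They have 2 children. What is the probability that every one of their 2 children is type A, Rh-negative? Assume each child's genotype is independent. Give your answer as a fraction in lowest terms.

1/16

ABO cross I^A I^B × i i → 1/2 A, 1/2 B.
Rh cross +/- × -/- → 1/2 Rh+, 1/2 Rh-; so P(type A, Rh-negative) = 1/2 × 1/2 = 1/4 per child.
All 2 independent: (1/4)^2 = 1/16.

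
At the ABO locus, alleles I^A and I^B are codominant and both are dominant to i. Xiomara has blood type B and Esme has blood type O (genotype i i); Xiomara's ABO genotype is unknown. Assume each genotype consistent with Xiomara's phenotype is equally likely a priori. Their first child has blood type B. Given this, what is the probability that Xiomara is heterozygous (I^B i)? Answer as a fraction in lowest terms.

Possible genotypes: Xiomara ∈ {I^B I^B, I^B i}; Esme ∈ {i i}.
Weight each parental genotype pair by prior × P(type-B child):
  I^B I^B × i i: posterior weight 2/3.
  I^B i × i i: posterior weight 1/3.
Sum the posterior weight over pairs where Xiomara is I^B i: 1/3.

1/3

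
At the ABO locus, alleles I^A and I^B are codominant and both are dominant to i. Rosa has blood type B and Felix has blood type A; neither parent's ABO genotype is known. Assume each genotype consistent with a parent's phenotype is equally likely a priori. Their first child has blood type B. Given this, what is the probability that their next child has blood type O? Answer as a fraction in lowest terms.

Possible genotypes: Rosa ∈ {I^B I^B, I^B i}; Felix ∈ {I^A I^A, I^A i}.
Weight each parental genotype pair by prior × P(type-B child):
  I^B I^B × I^A i: posterior weight 2/3; P(next child type O) = 0.
  I^B i × I^A i: posterior weight 1/3; P(next child type O) = 1/4.
Weighted sum = 1/12.

1/12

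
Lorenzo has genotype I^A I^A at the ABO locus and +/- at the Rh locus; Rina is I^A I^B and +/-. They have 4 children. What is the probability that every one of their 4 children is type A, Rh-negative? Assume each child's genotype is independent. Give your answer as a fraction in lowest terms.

1/4096

ABO cross I^A I^A × I^A I^B → 1/2 A, 1/2 AB.
Rh cross +/- × +/- → 3/4 Rh+, 1/4 Rh-; so P(type A, Rh-negative) = 1/2 × 1/4 = 1/8 per child.
All 4 independent: (1/8)^4 = 1/4096.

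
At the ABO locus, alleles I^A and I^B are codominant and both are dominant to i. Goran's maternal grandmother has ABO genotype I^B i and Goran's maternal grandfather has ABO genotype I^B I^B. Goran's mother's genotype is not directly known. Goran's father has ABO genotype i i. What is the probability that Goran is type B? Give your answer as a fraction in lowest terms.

Goran's mother's ABO genotype from I^B i × I^B I^B: 1/2 I^B I^B, 1/2 I^B i.
Crossing each possibility with the father i i and summing P(type B): 1/2·1 + 1/2·1/2 = 3/4.

3/4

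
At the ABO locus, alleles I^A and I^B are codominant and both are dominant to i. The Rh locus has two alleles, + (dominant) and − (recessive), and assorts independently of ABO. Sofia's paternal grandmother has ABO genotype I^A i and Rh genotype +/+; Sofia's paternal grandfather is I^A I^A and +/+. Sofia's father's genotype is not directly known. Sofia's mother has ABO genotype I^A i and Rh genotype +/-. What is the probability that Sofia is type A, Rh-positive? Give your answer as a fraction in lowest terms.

7/8

Sofia's father's ABO genotype from I^A i × I^A I^A: 1/2 I^A I^A, 1/2 I^A i.
Crossing each possibility with the mother I^A i and summing P(type A): 1/2·1 + 1/2·3/4 = 7/8.
Similarly for Rh via the father's Rh distribution: P(Rh+) = 1.
Independent loci: 7/8 × 1 = 7/8.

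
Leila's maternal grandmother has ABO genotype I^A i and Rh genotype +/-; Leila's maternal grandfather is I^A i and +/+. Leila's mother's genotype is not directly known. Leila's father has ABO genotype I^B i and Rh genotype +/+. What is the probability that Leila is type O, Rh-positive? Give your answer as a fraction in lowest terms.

Leila's mother's ABO genotype from I^A i × I^A i: 1/4 I^A I^A, 1/2 I^A i, 1/4 i i.
Crossing each possibility with the father I^B i and summing P(type O): 1/4·0 + 1/2·1/4 + 1/4·1/2 = 1/4.
Similarly for Rh via the mother's Rh distribution: P(Rh+) = 1.
Independent loci: 1/4 × 1 = 1/4.

1/4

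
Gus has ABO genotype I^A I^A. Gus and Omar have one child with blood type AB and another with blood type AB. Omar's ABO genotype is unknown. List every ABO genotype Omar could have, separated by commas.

For each candidate genotype of Omar, check whether crossing it with I^A I^A can produce every observed child phenotype.
  I^A I^A → possible child types {A} ✗
  I^A I^B → possible child types {A, AB} ✓
  I^A i → possible child types {A} ✗
  I^B I^B → possible child types {AB} ✓
  I^B i → possible child types {A, AB} ✓
  i i → possible child types {A} ✗

I^A I^B, I^B I^B, I^B i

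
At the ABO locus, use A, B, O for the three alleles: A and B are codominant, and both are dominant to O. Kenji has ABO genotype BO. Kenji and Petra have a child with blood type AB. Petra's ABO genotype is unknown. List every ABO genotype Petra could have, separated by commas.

AA, AB, AO

For each candidate genotype of Petra, check whether crossing it with BO can produce every observed child phenotype.
  AA → possible child types {A, AB} ✓
  AB → possible child types {A, B, AB} ✓
  AO → possible child types {O, A, B, AB} ✓
  BB → possible child types {B} ✗
  BO → possible child types {O, B} ✗
  OO → possible child types {O, B} ✗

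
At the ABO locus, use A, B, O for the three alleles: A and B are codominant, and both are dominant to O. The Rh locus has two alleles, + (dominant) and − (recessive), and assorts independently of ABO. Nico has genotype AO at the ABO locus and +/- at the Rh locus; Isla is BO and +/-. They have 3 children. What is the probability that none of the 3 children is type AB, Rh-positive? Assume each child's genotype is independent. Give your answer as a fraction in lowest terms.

2197/4096

ABO cross AO × BO → 1/4 O, 1/4 A, 1/4 B, 1/4 AB.
Rh cross +/- × +/- → 3/4 Rh+, 1/4 Rh-; so P(type AB, Rh-positive) = 1/4 × 3/4 = 3/16 per child.
P(not type AB, Rh-positive) = 13/16 for one child; (13/16)^3 = 2197/4096.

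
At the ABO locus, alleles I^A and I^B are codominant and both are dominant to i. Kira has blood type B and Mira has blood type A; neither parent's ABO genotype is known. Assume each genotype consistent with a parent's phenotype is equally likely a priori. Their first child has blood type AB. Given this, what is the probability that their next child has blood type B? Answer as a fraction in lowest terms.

5/36

Possible genotypes: Kira ∈ {I^B I^B, I^B i}; Mira ∈ {I^A I^A, I^A i}.
Weight each parental genotype pair by prior × P(type-AB child):
  I^B I^B × I^A I^A: posterior weight 4/9; P(next child type B) = 0.
  I^B I^B × I^A i: posterior weight 2/9; P(next child type B) = 1/2.
  I^B i × I^A I^A: posterior weight 2/9; P(next child type B) = 0.
  I^B i × I^A i: posterior weight 1/9; P(next child type B) = 1/4.
Weighted sum = 5/36.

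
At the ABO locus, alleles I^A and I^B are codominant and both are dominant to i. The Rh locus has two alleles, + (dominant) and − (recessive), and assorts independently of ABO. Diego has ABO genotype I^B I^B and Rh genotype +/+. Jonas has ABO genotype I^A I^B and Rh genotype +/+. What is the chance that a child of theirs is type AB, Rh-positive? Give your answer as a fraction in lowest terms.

ABO cross I^B I^B × I^A I^B → offspring phenotypes: 1/2 B, 1/2 AB.
Rh cross +/+ × +/+ → 1 Rh+.
Independent loci: P(type AB, Rh-positive) = 1/2 × 1 = 1/2.

1/2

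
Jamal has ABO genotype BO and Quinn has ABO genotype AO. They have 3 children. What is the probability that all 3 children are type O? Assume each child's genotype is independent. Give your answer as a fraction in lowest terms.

1/64

ABO cross BO × AO → 1/4 O, 1/4 A, 1/4 B, 1/4 AB.
So P(type O) = 1/4 per child.
All 3 independent: (1/4)^3 = 1/64.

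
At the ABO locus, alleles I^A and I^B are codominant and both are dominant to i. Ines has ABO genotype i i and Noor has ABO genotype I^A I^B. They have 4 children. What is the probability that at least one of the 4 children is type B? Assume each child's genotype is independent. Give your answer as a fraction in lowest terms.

15/16

ABO cross i i × I^A I^B → 1/2 A, 1/2 B.
So P(type B) = 1/2 per child.
P(none) = (1/2)^4 = 1/16; P(at least one) = 1 − 1/16 = 15/16.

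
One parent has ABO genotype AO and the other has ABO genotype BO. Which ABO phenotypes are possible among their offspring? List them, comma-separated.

O, A, B, AB

Gametes from AO × BO give offspring ABO genotypes AB, AO, BO, OO, i.e. phenotypes O, A, B, AB.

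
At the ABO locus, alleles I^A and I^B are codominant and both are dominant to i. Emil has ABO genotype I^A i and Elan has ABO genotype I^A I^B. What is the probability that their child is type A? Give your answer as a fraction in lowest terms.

ABO cross I^A i × I^A I^B → offspring phenotypes: 1/2 A, 1/4 B, 1/4 AB.
So P(type A) = 1/2.

1/2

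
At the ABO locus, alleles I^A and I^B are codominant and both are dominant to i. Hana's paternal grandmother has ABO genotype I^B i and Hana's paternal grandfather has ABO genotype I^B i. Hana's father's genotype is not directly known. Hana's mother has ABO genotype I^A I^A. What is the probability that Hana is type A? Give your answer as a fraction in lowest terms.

Hana's father's ABO genotype from I^B i × I^B i: 1/4 I^B I^B, 1/2 I^B i, 1/4 i i.
Crossing each possibility with the mother I^A I^A and summing P(type A): 1/4·0 + 1/2·1/2 + 1/4·1 = 1/2.

1/2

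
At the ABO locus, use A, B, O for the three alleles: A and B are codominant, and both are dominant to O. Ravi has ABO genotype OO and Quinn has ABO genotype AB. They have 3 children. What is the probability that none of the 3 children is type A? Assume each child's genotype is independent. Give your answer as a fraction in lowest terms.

ABO cross OO × AB → 1/2 A, 1/2 B.
So P(type A) = 1/2 per child.
P(not type A) = 1/2 for one child; (1/2)^3 = 1/8.

1/8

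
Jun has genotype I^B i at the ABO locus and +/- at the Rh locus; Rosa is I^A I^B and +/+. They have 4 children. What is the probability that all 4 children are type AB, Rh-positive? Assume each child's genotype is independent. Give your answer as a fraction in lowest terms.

1/256

ABO cross I^B i × I^A I^B → 1/4 A, 1/2 B, 1/4 AB.
Rh cross +/- × +/+ → 1 Rh+; so P(type AB, Rh-positive) = 1/4 × 1 = 1/4 per child.
All 4 independent: (1/4)^4 = 1/256.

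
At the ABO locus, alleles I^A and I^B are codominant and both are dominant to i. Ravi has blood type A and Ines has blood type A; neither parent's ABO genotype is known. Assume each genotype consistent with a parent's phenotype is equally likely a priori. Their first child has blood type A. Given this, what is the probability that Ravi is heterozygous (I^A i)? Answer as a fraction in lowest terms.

7/15

Possible genotypes: Ravi ∈ {I^A I^A, I^A i}; Ines ∈ {I^A I^A, I^A i}.
Weight each parental genotype pair by prior × P(type-A child):
  I^A I^A × I^A I^A: posterior weight 4/15.
  I^A I^A × I^A i: posterior weight 4/15.
  I^A i × I^A I^A: posterior weight 4/15.
  I^A i × I^A i: posterior weight 1/5.
Sum the posterior weight over pairs where Ravi is I^A i: 7/15.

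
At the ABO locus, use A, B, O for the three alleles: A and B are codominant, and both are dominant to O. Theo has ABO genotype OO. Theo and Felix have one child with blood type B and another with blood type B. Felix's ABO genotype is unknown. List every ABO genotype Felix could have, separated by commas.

AB, BB, BO

For each candidate genotype of Felix, check whether crossing it with OO can produce every observed child phenotype.
  AA → possible child types {A} ✗
  AB → possible child types {A, B} ✓
  AO → possible child types {O, A} ✗
  BB → possible child types {B} ✓
  BO → possible child types {O, B} ✓
  OO → possible child types {O} ✗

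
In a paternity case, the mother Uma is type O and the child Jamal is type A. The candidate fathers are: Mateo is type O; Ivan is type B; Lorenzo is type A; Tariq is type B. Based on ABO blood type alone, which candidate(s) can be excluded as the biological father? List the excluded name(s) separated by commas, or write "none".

Mateo, Ivan, Tariq

A candidate is excluded only if no genotype consistent with his phenotype could produce a type A child with a type O mother.
Mateo (type O): no genotype consistent with that phenotype can produce a type-A child with a type-O mother.
Ivan (type B): no genotype consistent with that phenotype can produce a type-A child with a type-O mother.
Tariq (type B): no genotype consistent with that phenotype can produce a type-A child with a type-O mother.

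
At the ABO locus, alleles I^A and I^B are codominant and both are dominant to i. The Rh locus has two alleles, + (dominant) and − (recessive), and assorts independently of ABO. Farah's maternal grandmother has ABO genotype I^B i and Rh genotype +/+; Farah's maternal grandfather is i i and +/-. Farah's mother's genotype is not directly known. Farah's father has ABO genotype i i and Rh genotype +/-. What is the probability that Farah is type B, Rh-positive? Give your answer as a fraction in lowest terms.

Farah's mother's ABO genotype from I^B i × i i: 1/2 I^B i, 1/2 i i.
Crossing each possibility with the father i i and summing P(type B): 1/2·1/2 + 1/2·0 = 1/4.
Similarly for Rh via the mother's Rh distribution: P(Rh+) = 7/8.
Independent loci: 1/4 × 7/8 = 7/32.

7/32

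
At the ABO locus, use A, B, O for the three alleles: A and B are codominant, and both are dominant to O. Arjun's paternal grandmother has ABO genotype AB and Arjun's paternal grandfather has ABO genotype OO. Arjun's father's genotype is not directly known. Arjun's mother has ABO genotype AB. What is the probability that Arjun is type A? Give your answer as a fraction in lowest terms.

Arjun's father's ABO genotype from AB × OO: 1/2 AO, 1/2 BO.
Crossing each possibility with the mother AB and summing P(type A): 1/2·1/2 + 1/2·1/4 = 3/8.

3/8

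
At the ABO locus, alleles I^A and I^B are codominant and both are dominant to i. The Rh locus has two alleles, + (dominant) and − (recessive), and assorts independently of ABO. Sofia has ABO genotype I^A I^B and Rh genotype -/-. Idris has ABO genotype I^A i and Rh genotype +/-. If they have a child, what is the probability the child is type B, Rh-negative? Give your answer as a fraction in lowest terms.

1/8

ABO cross I^A I^B × I^A i → offspring phenotypes: 1/2 A, 1/4 B, 1/4 AB.
Rh cross -/- × +/- → 1/2 Rh+, 1/2 Rh-.
Independent loci: P(type B, Rh-negative) = 1/4 × 1/2 = 1/8.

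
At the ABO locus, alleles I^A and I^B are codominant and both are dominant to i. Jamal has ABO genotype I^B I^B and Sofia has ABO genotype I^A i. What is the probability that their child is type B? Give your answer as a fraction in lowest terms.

1/2

ABO cross I^B I^B × I^A i → offspring phenotypes: 1/2 B, 1/2 AB.
So P(type B) = 1/2.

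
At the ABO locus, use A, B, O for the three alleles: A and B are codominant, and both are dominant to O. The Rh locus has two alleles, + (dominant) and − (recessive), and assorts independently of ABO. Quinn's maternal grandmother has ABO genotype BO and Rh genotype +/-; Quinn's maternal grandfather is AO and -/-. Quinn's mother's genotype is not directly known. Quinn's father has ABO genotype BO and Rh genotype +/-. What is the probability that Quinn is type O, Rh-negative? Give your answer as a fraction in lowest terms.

Quinn's mother's ABO genotype from BO × AO: 1/4 AB, 1/4 AO, 1/4 BO, 1/4 OO.
Crossing each possibility with the father BO and summing P(type O): 1/4·0 + 1/4·1/4 + 1/4·1/4 + 1/4·1/2 = 1/4.
Similarly for Rh via the mother's Rh distribution: P(Rh-) = 3/8.
Independent loci: 1/4 × 3/8 = 3/32.

3/32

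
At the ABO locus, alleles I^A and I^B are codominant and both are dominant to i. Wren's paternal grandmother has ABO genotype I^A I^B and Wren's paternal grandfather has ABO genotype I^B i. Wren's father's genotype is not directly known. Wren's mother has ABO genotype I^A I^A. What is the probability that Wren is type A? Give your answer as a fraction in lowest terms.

1/2

Wren's father's ABO genotype from I^A I^B × I^B i: 1/4 I^A I^B, 1/4 I^A i, 1/4 I^B I^B, 1/4 I^B i.
Crossing each possibility with the mother I^A I^A and summing P(type A): 1/4·1/2 + 1/4·1 + 1/4·0 + 1/4·1/2 = 1/2.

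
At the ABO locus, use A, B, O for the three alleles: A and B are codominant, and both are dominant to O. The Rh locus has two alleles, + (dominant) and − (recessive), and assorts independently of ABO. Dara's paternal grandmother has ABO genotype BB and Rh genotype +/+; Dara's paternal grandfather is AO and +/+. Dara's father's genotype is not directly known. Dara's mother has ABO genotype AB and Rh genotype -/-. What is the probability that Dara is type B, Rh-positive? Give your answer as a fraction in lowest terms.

3/8

Dara's father's ABO genotype from BB × AO: 1/2 AB, 1/2 BO.
Crossing each possibility with the mother AB and summing P(type B): 1/2·1/4 + 1/2·1/2 = 3/8.
Similarly for Rh via the father's Rh distribution: P(Rh+) = 1.
Independent loci: 3/8 × 1 = 3/8.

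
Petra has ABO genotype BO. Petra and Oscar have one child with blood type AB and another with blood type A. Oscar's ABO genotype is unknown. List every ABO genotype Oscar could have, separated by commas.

For each candidate genotype of Oscar, check whether crossing it with BO can produce every observed child phenotype.
  AA → possible child types {A, AB} ✓
  AB → possible child types {A, B, AB} ✓
  AO → possible child types {O, A, B, AB} ✓
  BB → possible child types {B} ✗
  BO → possible child types {O, B} ✗
  OO → possible child types {O, B} ✗

AA, AB, AO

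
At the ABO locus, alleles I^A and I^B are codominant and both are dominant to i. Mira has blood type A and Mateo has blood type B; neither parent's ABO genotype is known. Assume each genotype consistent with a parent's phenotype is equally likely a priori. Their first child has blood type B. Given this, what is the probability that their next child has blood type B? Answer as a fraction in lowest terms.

5/12

Possible genotypes: Mira ∈ {I^A I^A, I^A i}; Mateo ∈ {I^B I^B, I^B i}.
Weight each parental genotype pair by prior × P(type-B child):
  I^A i × I^B I^B: posterior weight 2/3; P(next child type B) = 1/2.
  I^A i × I^B i: posterior weight 1/3; P(next child type B) = 1/4.
Weighted sum = 5/12.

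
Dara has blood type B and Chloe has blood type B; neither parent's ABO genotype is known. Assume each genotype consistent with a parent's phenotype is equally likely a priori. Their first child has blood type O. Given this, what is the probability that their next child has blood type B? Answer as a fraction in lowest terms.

3/4

Possible genotypes: Dara ∈ {BB, BO}; Chloe ∈ {BB, BO}.
Weight each parental genotype pair by prior × P(type-O child):
  BO × BO: posterior weight 1; P(next child type B) = 3/4.
Weighted sum = 3/4.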